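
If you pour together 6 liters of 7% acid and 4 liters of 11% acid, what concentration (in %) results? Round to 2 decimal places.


Solute in mixture 1 = 7% of 6 L = 6*7/100 = 21/50 L
Solute in mixture 2 = 11% of 4 L = 4*11/100 = 11/25 L
Total solute = 21/50 + 11/25 = 43/50 L
Total volume = 6 + 4 = 10 L
Final concentration = 43/50/10 * 100 = 8.60%

8.60


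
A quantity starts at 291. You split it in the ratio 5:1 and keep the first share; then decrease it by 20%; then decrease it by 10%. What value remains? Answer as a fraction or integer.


Start with 291.
Step 1: Split 5:1, first share = 291 * 5/6 = 485/2
Step 2: Decrease by 20%: 485/2 * 80/100 = 194
Step 3: Decrease by 10%: 194 * 90/100 = 873/5
Final result = 873/5

873/5


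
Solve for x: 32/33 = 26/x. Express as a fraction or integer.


Setting up: 32/33 = 26/x
Cross multiply: 32 * x = 33 * 26
32x = 858
x = 858/32
x = 429/16

429/16


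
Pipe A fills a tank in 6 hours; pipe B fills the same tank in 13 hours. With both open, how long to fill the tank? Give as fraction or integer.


Rate of A = 1/6 job per hour
Rate of B = 1/13 job per hour
Combined rate = 1/6 + 1/13
Find common denominator: (13 + 6)/(6*13) = 19/78
Combined rate = 19/78 job per hour
Time together = 1 / (19/78) = 78/19 hours

78/19


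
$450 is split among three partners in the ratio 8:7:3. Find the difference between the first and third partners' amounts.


Total parts = 8 + 7 + 3 = 18
Value per part = 450 / 18 = 25
Shares: 8*25=200, 7*25=175, 3*25=75
First share = 200, third share = 75
Difference = |200 - 75| = 125

125


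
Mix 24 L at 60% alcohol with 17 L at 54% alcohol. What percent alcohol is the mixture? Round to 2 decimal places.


Solute in mixture 1 = 60% of 24 L = 24*60/100 = 72/5 L
Solute in mixture 2 = 54% of 17 L = 17*54/100 = 459/50 L
Total solute = 72/5 + 459/50 = 1179/50 L
Total volume = 24 + 17 = 41 L
Final concentration = 1179/50/41 * 100 = 57.51%

57.51


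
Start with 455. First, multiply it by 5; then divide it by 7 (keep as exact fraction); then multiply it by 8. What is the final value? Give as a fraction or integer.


Start with 455.
Step 1: Multiply by 5: 455 * 5 = 2275
Step 2: Divide by 7: 2275 / 7 = 325
Step 3: Multiply by 8: 325 * 8 = 2600
Final result = 2600

2600


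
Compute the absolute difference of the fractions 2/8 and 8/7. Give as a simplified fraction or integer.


Simplify: 2/8 = 1/4 and 8/7 = 8/7
Find common denominator: LCD = 28
Convert: 7/28 and 32/28
Difference = |7 - 32|/28 = 25/28
Simplified = 25/28

25/28


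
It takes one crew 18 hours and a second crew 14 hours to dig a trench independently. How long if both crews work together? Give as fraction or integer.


Rate of A = 1/18 job per hour
Rate of B = 1/14 job per hour
Combined rate = 1/18 + 1/14
Find common denominator: (14 + 18)/(18*14) = 32/252
Combined rate = 8/63 job per hour
Time together = 1 / (8/63) = 63/8 hours

63/8


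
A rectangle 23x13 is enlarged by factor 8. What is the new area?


Original dimensions: 23 x 13
Enlargement factor = 8
New width = 23 * 8 = 184
New height = 13 * 8 = 104
New area = 184 * 104 = 19136

19136


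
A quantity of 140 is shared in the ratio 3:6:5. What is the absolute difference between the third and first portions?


Total parts = 3 + 6 + 5 = 14
Value per part = 140 / 14 = 10
Shares: 3*10=30, 6*10=60, 5*10=50
Third share = 50, first share = 30
Difference = |50 - 30| = 20

20


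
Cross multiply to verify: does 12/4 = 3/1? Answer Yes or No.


Cross multiply to check 12/4 = 3/1
Left cross product: 12 * 1 = 12
Right cross product: 4 * 3 = 12
12 = 12
Equal, so proportions match => Yes

Yes


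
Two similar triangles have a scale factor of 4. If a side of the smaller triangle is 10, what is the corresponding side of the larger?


Similar triangles have proportional sides
Scale factor = 4
Smaller side = 10
Corresponding larger side = 10 * 4
= 40

40


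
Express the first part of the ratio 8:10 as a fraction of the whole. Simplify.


Total parts = 8 + 10 = 18
First part fraction = 8/18
Simplify: 8/18 = 4/9

4/9


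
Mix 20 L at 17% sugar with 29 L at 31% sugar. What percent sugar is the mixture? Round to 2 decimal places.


Solute in mixture 1 = 17% of 20 L = 20*17/100 = 17/5 L
Solute in mixture 2 = 31% of 29 L = 29*31/100 = 899/100 L
Total solute = 17/5 + 899/100 = 1239/100 L
Total volume = 20 + 29 = 49 L
Final concentration = 1239/100/49 * 100 = 25.29%

25.29


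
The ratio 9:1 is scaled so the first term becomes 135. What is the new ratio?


Original ratio: 9:1
First term target: 135
Scale factor = 135 / 9 = 15
Multiply second term: 1 * 15 = 15
Equivalent ratio = 135:15

135:15


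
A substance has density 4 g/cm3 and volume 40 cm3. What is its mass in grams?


Using mass = density * volume
Density = 4 g/cm3
Volume = 40 cm3
Mass = 4 * 40
= 160 g

160


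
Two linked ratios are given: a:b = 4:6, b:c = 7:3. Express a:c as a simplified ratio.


Given a:b = 4:6 and b:c = 7:3
Make b consistent. Multiply first ratio by 7: a:b = 28:42
Multiply second ratio by 6: b:c = 42:18
Now b = 42 in both, so a:b:c = 28:42:18
Therefore a:c = 28:18
Simplify by GCD: a:c = 14:9

14:9


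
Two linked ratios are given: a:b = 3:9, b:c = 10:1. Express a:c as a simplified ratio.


Given a:b = 3:9 and b:c = 10:1
Make b consistent. Multiply first ratio by 10: a:b = 30:90
Multiply second ratio by 9: b:c = 90:9
Now b = 90 in both, so a:b:c = 30:90:9
Therefore a:c = 30:9
Simplify by GCD: a:c = 10:3

10:3


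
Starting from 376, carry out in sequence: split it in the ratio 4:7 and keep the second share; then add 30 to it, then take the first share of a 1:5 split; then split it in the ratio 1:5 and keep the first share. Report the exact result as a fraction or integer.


Start with 376.
Step 1: Split 4:7, second share = 376 * 7/11 = 2632/11
Step 2: Add 30: 2632/11+30=2962/11; split 1:5 first = 2962/11*1/6 = 1481/33
Step 3: Split 1:5, first share = 1481/33 * 1/6 = 1481/198
Final result = 1481/198

1481/198


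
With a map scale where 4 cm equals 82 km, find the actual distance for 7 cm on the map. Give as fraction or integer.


Map scale: 4 cm = 82 km
Measured distance on map = 7 cm
Set up proportion: 7 * 82 / 4
= 574 / 4
= 287/2 km

287/2


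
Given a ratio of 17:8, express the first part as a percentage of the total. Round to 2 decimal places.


Total parts = 17 + 8 = 25
First part fraction = 17/25
Percentage = (17/25) * 100
= 0.68 * 100
= 68.00%

68.00


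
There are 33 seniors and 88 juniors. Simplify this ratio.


Find GCD(33, 88)
GCD = 11
Divide both by 11: 33/11 = 3, 88/11 = 8
Simplified ratio = 3:8

3:8


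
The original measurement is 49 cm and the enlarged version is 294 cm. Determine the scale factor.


Original length = 49 cm
Scaled length = 294 cm
Scale factor = 294 / 49
= 6

6


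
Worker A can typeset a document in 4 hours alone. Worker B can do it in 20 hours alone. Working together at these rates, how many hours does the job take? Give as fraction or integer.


Rate of A = 1/4 job per hour
Rate of B = 1/20 job per hour
Combined rate = 1/4 + 1/20
Find common denominator: (20 + 4)/(4*20) = 24/80
Combined rate = 3/10 job per hour
Time together = 1 / (3/10) = 10/3 hours

10/3


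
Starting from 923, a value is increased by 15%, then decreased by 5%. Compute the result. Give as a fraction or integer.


Start: 923
Step 1: increase by 15% => multiply by 115/100
  923 * 115/100 = 21229/20
Step 2: decrease by 5% => multiply by 95/100
  21229/20 * 95/100 = 403351/400
Final value = 403351/400

403351/400


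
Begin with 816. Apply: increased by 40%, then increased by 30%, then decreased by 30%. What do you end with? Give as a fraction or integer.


Start: 816
Step 1: increase by 40% => multiply by 140/100
  816 * 140/100 = 5712/5
Step 2: increase by 30% => multiply by 130/100
  5712/5 * 130/100 = 37128/25
Step 3: decrease by 30% => multiply by 70/100
  37128/25 * 70/100 = 129948/125
Final value = 129948/125

129948/125


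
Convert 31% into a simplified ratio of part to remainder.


Part = 31%, Remainder = 69%
Ratio = 31:69
GCD(31, 69) = 1
Simplify: 31:69 = 31:69

31:69


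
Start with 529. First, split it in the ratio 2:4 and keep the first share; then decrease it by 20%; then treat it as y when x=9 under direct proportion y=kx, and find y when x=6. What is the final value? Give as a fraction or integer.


Start with 529.
Step 1: Split 2:4, first share = 529 * 2/6 = 529/3
Step 2: Decrease by 20%: 529/3 * 80/100 = 2116/15
Step 3: Direct prop: k = (2116/15)/9; new y = k*6 = 2116/15*6/9 = 4232/45
Final result = 4232/45

4232/45


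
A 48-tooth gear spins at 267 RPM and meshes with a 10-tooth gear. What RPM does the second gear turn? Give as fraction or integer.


Gear ratio: teeth_A * RPM_A = teeth_B * RPM_B
48 * 267 = 10 * RPM_B
12816 = 10 * RPM_B
RPM_B = 12816 / 10
RPM_B = 6408/5

6408/5


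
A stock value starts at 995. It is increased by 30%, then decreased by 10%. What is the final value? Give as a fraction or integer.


Start: 995
Step 1: increase by 30% => multiply by 130/100
  995 * 130/100 = 2587/2
Step 2: decrease by 10% => multiply by 90/100
  2587/2 * 90/100 = 23283/20
Final value = 23283/20

23283/20


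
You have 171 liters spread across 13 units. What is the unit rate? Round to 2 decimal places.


Total liters = 171
Number of units = 13
Unit rate = 171 / 13
= 13.15 liters per unit

13.15


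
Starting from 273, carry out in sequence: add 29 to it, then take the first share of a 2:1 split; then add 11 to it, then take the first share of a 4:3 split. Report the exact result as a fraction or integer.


Start with 273.
Step 1: Add 29: 273+29=302; split 2:1 first = 302*2/3 = 604/3
Step 2: Add 11: 604/3+11=637/3; split 4:3 first = 637/3*4/7 = 364/3
Final result = 364/3

364/3


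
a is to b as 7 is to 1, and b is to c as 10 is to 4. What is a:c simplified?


Given a:b = 7:1 and b:c = 10:4
Make b consistent. Multiply first ratio by 10: a:b = 70:10
Multiply second ratio by 1: b:c = 10:4
Now b = 10 in both, so a:b:c = 70:10:4
Therefore a:c = 70:4
Simplify by GCD: a:c = 35:2

35:2


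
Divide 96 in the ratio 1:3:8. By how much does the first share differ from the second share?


Total parts = 1 + 3 + 8 = 12
Value per part = 96 / 12 = 8
Shares: 1*8=8, 3*8=24, 8*8=64
First share = 8, second share = 24
Difference = |8 - 24| = 16

16


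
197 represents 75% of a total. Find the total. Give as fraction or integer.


Given: 197 is 75% of the whole
Set up: 197 = 75/100 * whole
whole = 197 * 100 / 75
whole = 19700 / 75
whole = 788/3

788/3


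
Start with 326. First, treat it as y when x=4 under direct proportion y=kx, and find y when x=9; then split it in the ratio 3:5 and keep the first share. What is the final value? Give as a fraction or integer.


Start with 326.
Step 1: Direct prop: k = (326)/4; new y = k*9 = 326*9/4 = 1467/2
Step 2: Split 3:5, first share = 1467/2 * 3/8 = 4401/16
Final result = 4401/16

4401/16


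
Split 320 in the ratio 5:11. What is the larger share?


Total parts = 5 + 11 = 16
Value per part = 320 / 16 = 20
First share = 5 * 20 = 100
Second share = 11 * 20 = 220
Larger share = 220

220


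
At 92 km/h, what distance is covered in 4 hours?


Using distance = speed * time
Speed = 92 km/h
Time = 4 hours
Distance = 92 * 4
= 368 km

368


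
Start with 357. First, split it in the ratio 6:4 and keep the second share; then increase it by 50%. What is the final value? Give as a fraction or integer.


Start with 357.
Step 1: Split 6:4, second share = 357 * 4/10 = 714/5
Step 2: Increase by 50%: 714/5 * 150/100 = 1071/5
Final result = 1071/5

1071/5


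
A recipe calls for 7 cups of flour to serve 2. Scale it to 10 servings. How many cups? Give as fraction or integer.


Original: 7 cups for 2 servings
Target servings = 10
Scaling factor = 10/2
New amount = 7 * 10/2
= 70/2
= 35 cups

35


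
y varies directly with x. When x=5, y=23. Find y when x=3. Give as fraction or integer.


Direct proportion: y = kx
Find k: k = 23/5 = 23/5
Compute y at x=3: y = 23/5 * 3
y = 69/5

69/5


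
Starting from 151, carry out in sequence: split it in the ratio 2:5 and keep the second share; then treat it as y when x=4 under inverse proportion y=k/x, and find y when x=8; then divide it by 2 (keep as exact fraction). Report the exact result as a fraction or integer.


Start with 151.
Step 1: Split 2:5, second share = 151 * 5/7 = 755/7
Step 2: Inverse prop: k = (755/7)*4; new y = k/8 = 755/7*4/8 = 755/14
Step 3: Divide by 2: 755/14 / 2 = 755/28
Final result = 755/28

755/28


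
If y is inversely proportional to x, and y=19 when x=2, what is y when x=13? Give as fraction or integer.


Inverse proportion: y = k/x
Find k: k = 2 * 19 = 38
Compute y at x=13: y = 38/13
y = 38/13

38/13


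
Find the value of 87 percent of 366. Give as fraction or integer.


Compute 87% of 366
Convert percentage: 87% = 87/100
Multiply: 366 * 87/100
= 31842/100
= 15921/50

15921/50


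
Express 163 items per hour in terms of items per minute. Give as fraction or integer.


Converting from per hour to per minute
Rate = 163 items per hour
Divide by 60: 163/60
= 163/60 items per minute

163/60


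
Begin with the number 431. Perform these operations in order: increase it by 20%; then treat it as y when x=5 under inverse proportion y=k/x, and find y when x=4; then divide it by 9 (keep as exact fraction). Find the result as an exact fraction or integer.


Start with 431.
Step 1: Increase by 20%: 431 * 120/100 = 2586/5
Step 2: Inverse prop: k = (2586/5)*5; new y = k/4 = 2586/5*5/4 = 1293/2
Step 3: Divide by 9: 1293/2 / 9 = 431/6
Final result = 431/6

431/6


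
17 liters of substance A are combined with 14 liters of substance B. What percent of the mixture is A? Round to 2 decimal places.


Volume of A = 17 L
Volume of B = 14 L
Total volume = 17 + 14 = 31 L
Percentage of A = (17/31) * 100
= 54.84%

54.84


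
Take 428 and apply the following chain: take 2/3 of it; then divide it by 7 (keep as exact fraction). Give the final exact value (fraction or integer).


Start with 428.
Step 1: Take 2/3: 428 * 2/3 = 856/3
Step 2: Divide by 7: 856/3 / 7 = 856/21
Final result = 856/21

856/21


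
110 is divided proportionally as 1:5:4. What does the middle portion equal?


Ratio = 1:5:4
Total parts = 1 + 5 + 4 = 10
Value per part = 110 / 10 = 11
First share = 1 * 11 = 11
Middle share = 5 * 11 = 55
Third share = 4 * 11 = 44

55


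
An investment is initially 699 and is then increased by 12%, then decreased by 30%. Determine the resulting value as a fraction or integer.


Start: 699
Step 1: increase by 12% => multiply by 112/100
  699 * 112/100 = 19572/25
Step 2: decrease by 30% => multiply by 70/100
  19572/25 * 70/100 = 68502/125
Final value = 68502/125

68502/125


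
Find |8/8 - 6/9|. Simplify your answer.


Simplify: 8/8 = 1 and 6/9 = 2/3
Find common denominator: LCD = 3
Convert: 3/3 and 2/3
Difference = |3 - 2|/3 = 1/3
Simplified = 1/3

1/3


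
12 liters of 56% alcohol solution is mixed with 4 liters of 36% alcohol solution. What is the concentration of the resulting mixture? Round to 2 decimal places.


Solute in mixture 1 = 56% of 12 L = 12*56/100 = 168/25 L
Solute in mixture 2 = 36% of 4 L = 4*36/100 = 36/25 L
Total solute = 168/25 + 36/25 = 204/25 L
Total volume = 12 + 4 = 16 L
Final concentration = 204/25/16 * 100 = 51.00%

51.00


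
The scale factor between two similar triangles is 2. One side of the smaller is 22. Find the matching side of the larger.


Similar triangles have proportional sides
Scale factor = 2
Smaller side = 22
Corresponding larger side = 22 * 2
= 44

44


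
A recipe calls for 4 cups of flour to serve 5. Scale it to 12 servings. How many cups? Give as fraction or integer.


Original: 4 cups for 5 servings
Target servings = 12
Scaling factor = 12/5
New amount = 4 * 12/5
= 48/5
= 48/5 cups

48/5


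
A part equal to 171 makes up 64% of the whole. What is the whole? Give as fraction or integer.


Given: 171 is 64% of the whole
Set up: 171 = 64/100 * whole
whole = 171 * 100 / 64
whole = 17100 / 64
whole = 4275/16

4275/16


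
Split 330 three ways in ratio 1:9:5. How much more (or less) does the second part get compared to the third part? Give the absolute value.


Total parts = 1 + 9 + 5 = 15
Value per part = 330 / 15 = 22
Shares: 1*22=22, 9*22=198, 5*22=110
Second share = 198, third share = 110
Difference = |198 - 110| = 88

88


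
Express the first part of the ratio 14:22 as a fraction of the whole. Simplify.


Total parts = 14 + 22 = 36
First part fraction = 14/36
Simplify: 14/36 = 7/18

7/18


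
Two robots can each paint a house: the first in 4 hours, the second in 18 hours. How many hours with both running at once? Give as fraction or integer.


Rate of A = 1/4 job per hour
Rate of B = 1/18 job per hour
Combined rate = 1/4 + 1/18
Find common denominator: (18 + 4)/(4*18) = 22/72
Combined rate = 11/36 job per hour
Time together = 1 / (11/36) = 36/11 hours

36/11


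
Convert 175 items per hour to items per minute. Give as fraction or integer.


Converting from per hour to per minute
Rate = 175 items per hour
Divide by 60: 175/60
= 35/12 items per minute

35/12


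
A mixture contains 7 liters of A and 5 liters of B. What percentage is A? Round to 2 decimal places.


Volume of A = 7 L
Volume of B = 5 L
Total volume = 7 + 5 = 12 L
Percentage of A = (7/12) * 100
= 58.33%

58.33


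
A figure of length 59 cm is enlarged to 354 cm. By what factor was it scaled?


Original length = 59 cm
Scaled length = 354 cm
Scale factor = 354 / 59
= 6

6


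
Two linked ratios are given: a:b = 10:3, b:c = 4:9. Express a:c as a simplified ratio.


Given a:b = 10:3 and b:c = 4:9
Make b consistent. Multiply first ratio by 4: a:b = 40:12
Multiply second ratio by 3: b:c = 12:27
Now b = 12 in both, so a:b:c = 40:12:27
Therefore a:c = 40:27
Simplify by GCD: a:c = 40:27

40:27


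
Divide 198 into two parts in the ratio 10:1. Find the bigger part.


Total parts = 10 + 1 = 11
Value per part = 198 / 11 = 18
First share = 10 * 18 = 180
Second share = 1 * 18 = 18
Larger share = 180

180


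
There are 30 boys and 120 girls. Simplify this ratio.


Find GCD(30, 120)
GCD = 30
Divide both by 30: 30/30 = 1, 120/30 = 4
Simplified ratio = 1:4

1:4


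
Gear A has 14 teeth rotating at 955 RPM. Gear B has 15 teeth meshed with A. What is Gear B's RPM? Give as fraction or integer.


Gear ratio: teeth_A * RPM_A = teeth_B * RPM_B
14 * 955 = 15 * RPM_B
13370 = 15 * RPM_B
RPM_B = 13370 / 15
RPM_B = 2674/3

2674/3


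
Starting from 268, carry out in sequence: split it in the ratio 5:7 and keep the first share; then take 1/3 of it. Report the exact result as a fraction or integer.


Start with 268.
Step 1: Split 5:7, first share = 268 * 5/12 = 335/3
Step 2: Take 1/3: 335/3 * 1/3 = 335/9
Final result = 335/9

335/9


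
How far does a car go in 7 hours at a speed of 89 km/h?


Using distance = speed * time
Speed = 89 km/h
Time = 7 hours
Distance = 89 * 7
= 623 km

623


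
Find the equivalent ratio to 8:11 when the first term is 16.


Original ratio: 8:11
First term target: 16
Scale factor = 16 / 8 = 2
Multiply second term: 11 * 2 = 22
Equivalent ratio = 16:22

16:22


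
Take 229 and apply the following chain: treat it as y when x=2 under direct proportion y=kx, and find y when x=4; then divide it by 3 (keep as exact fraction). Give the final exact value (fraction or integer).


Start with 229.
Step 1: Direct prop: k = (229)/2; new y = k*4 = 229*4/2 = 458
Step 2: Divide by 3: 458 / 3 = 458/3
Final result = 458/3

458/3


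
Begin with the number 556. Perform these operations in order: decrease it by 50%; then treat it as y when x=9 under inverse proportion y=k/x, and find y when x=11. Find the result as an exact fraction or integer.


Start with 556.
Step 1: Decrease by 50%: 556 * 50/100 = 278
Step 2: Inverse prop: k = (278)*9; new y = k/11 = 278*9/11 = 2502/11
Final result = 2502/11

2502/11


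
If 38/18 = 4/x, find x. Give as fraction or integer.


Setting up: 38/18 = 4/x
Cross multiply: 38 * x = 18 * 4
38x = 72
x = 72/38
x = 36/19

36/19


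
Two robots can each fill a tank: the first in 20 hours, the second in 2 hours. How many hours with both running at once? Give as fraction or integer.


Rate of A = 1/20 job per hour
Rate of B = 1/2 job per hour
Combined rate = 1/20 + 1/2
Find common denominator: (2 + 20)/(20*2) = 22/40
Combined rate = 11/20 job per hour
Time together = 1 / (11/20) = 20/11 hours

20/11


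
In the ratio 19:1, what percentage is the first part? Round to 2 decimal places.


Total parts = 19 + 1 = 20
First part fraction = 19/20
Percentage = (19/20) * 100
= 0.95 * 100
= 95.00%

95.00


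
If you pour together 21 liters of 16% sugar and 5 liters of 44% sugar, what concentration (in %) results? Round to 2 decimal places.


Solute in mixture 1 = 16% of 21 L = 21*16/100 = 84/25 L
Solute in mixture 2 = 44% of 5 L = 5*44/100 = 11/5 L
Total solute = 84/25 + 11/5 = 139/25 L
Total volume = 21 + 5 = 26 L
Final concentration = 139/25/26 * 100 = 21.38%

21.38


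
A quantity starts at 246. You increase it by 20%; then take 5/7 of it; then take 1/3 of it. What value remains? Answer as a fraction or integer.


Start with 246.
Step 1: Increase by 20%: 246 * 120/100 = 1476/5
Step 2: Take 5/7: 1476/5 * 5/7 = 1476/7
Step 3: Take 1/3: 1476/7 * 1/3 = 492/7
Final result = 492/7

492/7


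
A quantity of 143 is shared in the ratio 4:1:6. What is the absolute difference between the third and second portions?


Total parts = 4 + 1 + 6 = 11
Value per part = 143 / 11 = 13
Shares: 4*13=52, 1*13=13, 6*13=78
Third share = 78, second share = 13
Difference = |78 - 13| = 65

65


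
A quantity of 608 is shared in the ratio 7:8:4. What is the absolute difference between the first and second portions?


Total parts = 7 + 8 + 4 = 19
Value per part = 608 / 19 = 32
Shares: 7*32=224, 8*32=256, 4*32=128
First share = 224, second share = 256
Difference = |224 - 256| = 32

32


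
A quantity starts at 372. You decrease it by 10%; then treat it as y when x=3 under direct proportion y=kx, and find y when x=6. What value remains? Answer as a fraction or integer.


Start with 372.
Step 1: Decrease by 10%: 372 * 90/100 = 1674/5
Step 2: Direct prop: k = (1674/5)/3; new y = k*6 = 1674/5*6/3 = 3348/5
Final result = 3348/5

3348/5


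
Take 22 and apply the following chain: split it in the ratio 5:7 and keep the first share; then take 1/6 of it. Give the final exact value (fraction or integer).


Start with 22.
Step 1: Split 5:7, first share = 22 * 5/12 = 55/6
Step 2: Take 1/6: 55/6 * 1/6 = 55/36
Final result = 55/36

55/36


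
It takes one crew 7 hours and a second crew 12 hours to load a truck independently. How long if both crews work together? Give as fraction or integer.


Rate of A = 1/7 job per hour
Rate of B = 1/12 job per hour
Combined rate = 1/7 + 1/12
Find common denominator: (12 + 7)/(7*12) = 19/84
Combined rate = 19/84 job per hour
Time together = 1 / (19/84) = 84/19 hours

84/19


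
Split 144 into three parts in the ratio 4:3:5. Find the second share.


Ratio = 4:3:5
Total parts = 4 + 3 + 5 = 12
Value per part = 144 / 12 = 12
First share = 4 * 12 = 48
Middle share = 3 * 12 = 36
Third share = 5 * 12 = 60

36


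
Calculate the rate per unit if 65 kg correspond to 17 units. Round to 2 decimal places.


Total kg = 65
Number of units = 17
Unit rate = 65 / 17
= 3.82 kg per unit

3.82


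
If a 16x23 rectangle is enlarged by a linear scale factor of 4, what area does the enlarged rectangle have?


Original dimensions: 16 x 23
Enlargement factor = 4
New width = 16 * 4 = 64
New height = 23 * 4 = 92
New area = 64 * 92 = 5888

5888


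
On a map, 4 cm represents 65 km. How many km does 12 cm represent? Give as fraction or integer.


Map scale: 4 cm = 65 km
Measured distance on map = 12 cm
Set up proportion: 12 * 65 / 4
= 780 / 4
= 195 km

195


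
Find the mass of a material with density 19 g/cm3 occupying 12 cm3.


Using mass = density * volume
Density = 19 g/cm3
Volume = 12 cm3
Mass = 19 * 12
= 228 g

228


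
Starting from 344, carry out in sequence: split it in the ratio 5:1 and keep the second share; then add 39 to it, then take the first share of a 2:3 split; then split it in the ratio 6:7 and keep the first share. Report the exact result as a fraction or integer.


Start with 344.
Step 1: Split 5:1, second share = 344 * 1/6 = 172/3
Step 2: Add 39: 172/3+39=289/3; split 2:3 first = 289/3*2/5 = 578/15
Step 3: Split 6:7, first share = 578/15 * 6/13 = 1156/65
Final result = 1156/65

1156/65


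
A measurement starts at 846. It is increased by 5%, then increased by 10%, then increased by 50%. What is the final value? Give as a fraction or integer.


Start: 846
Step 1: increase by 5% => multiply by 105/100
  846 * 105/100 = 8883/10
Step 2: increase by 10% => multiply by 110/100
  8883/10 * 110/100 = 97713/100
Step 3: increase by 50% => multiply by 150/100
  97713/100 * 150/100 = 293139/200
Final value = 293139/200

293139/200


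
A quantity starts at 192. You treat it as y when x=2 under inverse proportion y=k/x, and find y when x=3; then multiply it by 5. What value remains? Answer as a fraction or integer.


Start with 192.
Step 1: Inverse prop: k = (192)*2; new y = k/3 = 192*2/3 = 128
Step 2: Multiply by 5: 128 * 5 = 640
Final result = 640

640


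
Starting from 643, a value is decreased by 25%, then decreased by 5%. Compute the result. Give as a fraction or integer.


Start: 643
Step 1: decrease by 25% => multiply by 75/100
  643 * 75/100 = 1929/4
Step 2: decrease by 5% => multiply by 95/100
  1929/4 * 95/100 = 36651/80
Final value = 36651/80

36651/80


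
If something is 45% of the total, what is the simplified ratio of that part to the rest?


Part = 45%, Remainder = 55%
Ratio = 45:55
GCD(45, 55) = 5
Simplify: 9:11 = 9:11

9:11


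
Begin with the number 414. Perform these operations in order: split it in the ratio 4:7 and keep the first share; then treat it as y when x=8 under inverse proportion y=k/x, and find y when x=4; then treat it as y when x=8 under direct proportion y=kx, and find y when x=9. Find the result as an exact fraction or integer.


Start with 414.
Step 1: Split 4:7, first share = 414 * 4/11 = 1656/11
Step 2: Inverse prop: k = (1656/11)*8; new y = k/4 = 1656/11*8/4 = 3312/11
Step 3: Direct prop: k = (3312/11)/8; new y = k*9 = 3312/11*9/8 = 3726/11
Final result = 3726/11

3726/11


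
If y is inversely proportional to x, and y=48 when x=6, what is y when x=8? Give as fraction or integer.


Inverse proportion: y = k/x
Find k: k = 6 * 48 = 288
Compute y at x=8: y = 288/8
y = 36

36


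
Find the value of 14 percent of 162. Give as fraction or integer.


Compute 14% of 162
Convert percentage: 14% = 14/100
Multiply: 162 * 14/100
= 2268/100
= 567/25

567/25


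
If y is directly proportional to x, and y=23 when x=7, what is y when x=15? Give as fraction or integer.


Direct proportion: y = kx
Find k: k = 23/7 = 23/7
Compute y at x=15: y = 23/7 * 15
y = 345/7

345/7


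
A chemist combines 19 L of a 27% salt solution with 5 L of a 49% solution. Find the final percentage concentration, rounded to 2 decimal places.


Solute in mixture 1 = 27% of 19 L = 19*27/100 = 513/100 L
Solute in mixture 2 = 49% of 5 L = 5*49/100 = 49/20 L
Total solute = 513/100 + 49/20 = 379/50 L
Total volume = 19 + 5 = 24 L
Final concentration = 379/50/24 * 100 = 31.58%

31.58


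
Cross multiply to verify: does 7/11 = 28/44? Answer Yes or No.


Cross multiply to check 7/11 = 28/44
Left cross product: 7 * 44 = 308
Right cross product: 11 * 28 = 308
308 = 308
Equal, so proportions match => Yes

Yes


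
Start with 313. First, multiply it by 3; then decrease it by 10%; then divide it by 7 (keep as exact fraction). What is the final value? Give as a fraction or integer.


Start with 313.
Step 1: Multiply by 3: 313 * 3 = 939
Step 2: Decrease by 10%: 939 * 90/100 = 8451/10
Step 3: Divide by 7: 8451/10 / 7 = 8451/70
Final result = 8451/70

8451/70


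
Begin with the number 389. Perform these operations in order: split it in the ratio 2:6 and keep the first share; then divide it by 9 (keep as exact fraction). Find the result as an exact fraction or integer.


Start with 389.
Step 1: Split 2:6, first share = 389 * 2/8 = 389/4
Step 2: Divide by 9: 389/4 / 9 = 389/36
Final result = 389/36

389/36


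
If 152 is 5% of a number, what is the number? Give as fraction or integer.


Given: 152 is 5% of the whole
Set up: 152 = 5/100 * whole
whole = 152 * 100 / 5
whole = 15200 / 5
whole = 3040

3040


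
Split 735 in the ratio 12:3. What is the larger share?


Total parts = 12 + 3 = 15
Value per part = 735 / 15 = 49
First share = 12 * 49 = 588
Second share = 3 * 49 = 147
Larger share = 588

588


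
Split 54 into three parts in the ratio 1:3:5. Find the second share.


Ratio = 1:3:5
Total parts = 1 + 3 + 5 = 9
Value per part = 54 / 9 = 6
First share = 1 * 6 = 6
Middle share = 3 * 6 = 18
Third share = 5 * 6 = 30

18


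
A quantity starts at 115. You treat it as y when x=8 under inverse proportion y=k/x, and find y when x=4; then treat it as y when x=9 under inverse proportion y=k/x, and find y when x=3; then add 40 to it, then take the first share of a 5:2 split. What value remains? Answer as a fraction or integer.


Start with 115.
Step 1: Inverse prop: k = (115)*8; new y = k/4 = 115*8/4 = 230
Step 2: Inverse prop: k = (230)*9; new y = k/3 = 230*9/3 = 690
Step 3: Add 40: 690+40=730; split 5:2 first = 730*5/7 = 3650/7
Final result = 3650/7

3650/7


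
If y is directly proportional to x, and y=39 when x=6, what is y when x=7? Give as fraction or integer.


Direct proportion: y = kx
Find k: k = 39/6 = 13/2
Compute y at x=7: y = 13/2 * 7
y = 91/2

91/2


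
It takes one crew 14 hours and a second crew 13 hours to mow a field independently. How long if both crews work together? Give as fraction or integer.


Rate of A = 1/14 job per hour
Rate of B = 1/13 job per hour
Combined rate = 1/14 + 1/13
Find common denominator: (13 + 14)/(14*13) = 27/182
Combined rate = 27/182 job per hour
Time together = 1 / (27/182) = 182/27 hours

182/27


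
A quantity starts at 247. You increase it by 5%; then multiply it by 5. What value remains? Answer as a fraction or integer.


Start with 247.
Step 1: Increase by 5%: 247 * 105/100 = 5187/20
Step 2: Multiply by 5: 5187/20 * 5 = 5187/4
Final result = 5187/4

5187/4


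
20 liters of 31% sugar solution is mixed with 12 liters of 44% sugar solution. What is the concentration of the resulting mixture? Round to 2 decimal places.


Solute in mixture 1 = 31% of 20 L = 20*31/100 = 31/5 L
Solute in mixture 2 = 44% of 12 L = 12*44/100 = 132/25 L
Total solute = 31/5 + 132/25 = 287/25 L
Total volume = 20 + 12 = 32 L
Final concentration = 287/25/32 * 100 = 35.88%

35.88


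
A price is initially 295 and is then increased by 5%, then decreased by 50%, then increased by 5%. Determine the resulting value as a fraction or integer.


Start: 295
Step 1: increase by 5% => multiply by 105/100
  295 * 105/100 = 1239/4
Step 2: decrease by 50% => multiply by 50/100
  1239/4 * 50/100 = 1239/8
Step 3: increase by 5% => multiply by 105/100
  1239/8 * 105/100 = 26019/160
Final value = 26019/160

26019/160


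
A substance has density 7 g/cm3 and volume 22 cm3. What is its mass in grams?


Using mass = density * volume
Density = 7 g/cm3
Volume = 22 cm3
Mass = 7 * 22
= 154 g

154


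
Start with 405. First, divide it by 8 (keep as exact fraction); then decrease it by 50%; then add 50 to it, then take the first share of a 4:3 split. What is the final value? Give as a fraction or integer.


Start with 405.
Step 1: Divide by 8: 405 / 8 = 405/8
Step 2: Decrease by 50%: 405/8 * 50/100 = 405/16
Step 3: Add 50: 405/16+50=1205/16; split 4:3 first = 1205/16*4/7 = 1205/28
Final result = 1205/28

1205/28


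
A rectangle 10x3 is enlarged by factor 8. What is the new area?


Original dimensions: 10 x 3
Enlargement factor = 8
New width = 10 * 8 = 80
New height = 3 * 8 = 24
New area = 80 * 24 = 1920

1920


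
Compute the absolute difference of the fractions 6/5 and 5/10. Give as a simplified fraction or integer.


Simplify: 6/5 = 6/5 and 5/10 = 1/2
Find common denominator: LCD = 10
Convert: 12/10 and 5/10
Difference = |12 - 5|/10 = 7/10
Simplified = 7/10

7/10


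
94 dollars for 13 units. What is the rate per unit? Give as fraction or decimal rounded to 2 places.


Total dollars = 94
Number of units = 13
Unit rate = 94 / 13
= 7.23 dollars per unit

7.23


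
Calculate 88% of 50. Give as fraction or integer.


Compute 88% of 50
Convert percentage: 88% = 88/100
Multiply: 50 * 88/100
= 4400/100
= 44

44


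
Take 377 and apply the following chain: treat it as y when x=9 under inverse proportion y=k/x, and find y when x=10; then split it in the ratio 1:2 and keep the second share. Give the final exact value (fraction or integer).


Start with 377.
Step 1: Inverse prop: k = (377)*9; new y = k/10 = 377*9/10 = 3393/10
Step 2: Split 1:2, second share = 3393/10 * 2/3 = 1131/5
Final result = 1131/5

1131/5


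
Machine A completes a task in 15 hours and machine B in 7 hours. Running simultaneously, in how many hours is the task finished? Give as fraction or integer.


Rate of A = 1/15 job per hour
Rate of B = 1/7 job per hour
Combined rate = 1/15 + 1/7
Find common denominator: (7 + 15)/(15*7) = 22/105
Combined rate = 22/105 job per hour
Time together = 1 / (22/105) = 105/22 hours

105/22


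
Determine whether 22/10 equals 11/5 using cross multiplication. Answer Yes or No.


Cross multiply to check 22/10 = 11/5
Left cross product: 22 * 5 = 110
Right cross product: 10 * 11 = 110
110 = 110
Equal, so proportions match => Yes

Yes


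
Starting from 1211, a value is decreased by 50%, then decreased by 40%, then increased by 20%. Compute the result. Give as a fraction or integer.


Start: 1211
Step 1: decrease by 50% => multiply by 50/100
  1211 * 50/100 = 1211/2
Step 2: decrease by 40% => multiply by 60/100
  1211/2 * 60/100 = 3633/10
Step 3: increase by 20% => multiply by 120/100
  3633/10 * 120/100 = 10899/25
Final value = 10899/25

10899/25


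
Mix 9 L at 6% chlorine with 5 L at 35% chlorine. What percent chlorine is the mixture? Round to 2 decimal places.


Solute in mixture 1 = 6% of 9 L = 9*6/100 = 27/50 L
Solute in mixture 2 = 35% of 5 L = 5*35/100 = 7/4 L
Total solute = 27/50 + 7/4 = 229/100 L
Total volume = 9 + 5 = 14 L
Final concentration = 229/100/14 * 100 = 16.36%

16.36


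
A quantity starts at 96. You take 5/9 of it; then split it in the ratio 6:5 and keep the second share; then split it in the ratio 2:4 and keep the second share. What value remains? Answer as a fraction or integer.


Start with 96.
Step 1: Take 5/9: 96 * 5/9 = 160/3
Step 2: Split 6:5, second share = 160/3 * 5/11 = 800/33
Step 3: Split 2:4, second share = 800/33 * 4/6 = 1600/99
Final result = 1600/99

1600/99


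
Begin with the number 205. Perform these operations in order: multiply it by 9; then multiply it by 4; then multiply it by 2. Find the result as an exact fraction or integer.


Start with 205.
Step 1: Multiply by 9: 205 * 9 = 1845
Step 2: Multiply by 4: 1845 * 4 = 7380
Step 3: Multiply by 2: 7380 * 2 = 14760
Final result = 14760

14760


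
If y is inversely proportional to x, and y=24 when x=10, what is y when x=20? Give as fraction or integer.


Inverse proportion: y = k/x
Find k: k = 10 * 24 = 240
Compute y at x=20: y = 240/20
y = 12

12


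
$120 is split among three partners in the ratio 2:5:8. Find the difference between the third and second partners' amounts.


Total parts = 2 + 5 + 8 = 15
Value per part = 120 / 15 = 8
Shares: 2*8=16, 5*8=40, 8*8=64
Third share = 64, second share = 40
Difference = |64 - 40| = 24

24


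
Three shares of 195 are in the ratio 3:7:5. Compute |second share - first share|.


Total parts = 3 + 7 + 5 = 15
Value per part = 195 / 15 = 13
Shares: 3*13=39, 7*13=91, 5*13=65
Second share = 91, first share = 39
Difference = |91 - 39| = 52

52


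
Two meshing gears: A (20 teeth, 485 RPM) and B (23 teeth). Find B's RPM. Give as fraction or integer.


Gear ratio: teeth_A * RPM_A = teeth_B * RPM_B
20 * 485 = 23 * RPM_B
9700 = 23 * RPM_B
RPM_B = 9700 / 23
RPM_B = 9700/23

9700/23


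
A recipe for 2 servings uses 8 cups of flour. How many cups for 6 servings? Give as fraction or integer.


Original: 8 cups for 2 servings
Target servings = 6
Scaling factor = 6/2
New amount = 8 * 6/2
= 48/2
= 24 cups

24


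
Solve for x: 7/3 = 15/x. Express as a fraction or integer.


Setting up: 7/3 = 15/x
Cross multiply: 7 * x = 3 * 15
7x = 45
x = 45/7
x = 45/7

45/7


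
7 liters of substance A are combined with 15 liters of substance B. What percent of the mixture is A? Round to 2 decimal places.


Volume of A = 7 L
Volume of B = 15 L
Total volume = 7 + 15 = 22 L
Percentage of A = (7/22) * 100
= 31.82%

31.82


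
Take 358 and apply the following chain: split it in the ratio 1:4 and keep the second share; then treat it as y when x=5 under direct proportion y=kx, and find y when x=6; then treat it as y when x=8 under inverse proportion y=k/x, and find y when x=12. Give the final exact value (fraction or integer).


Start with 358.
Step 1: Split 1:4, second share = 358 * 4/5 = 1432/5
Step 2: Direct prop: k = (1432/5)/5; new y = k*6 = 1432/5*6/5 = 8592/25
Step 3: Inverse prop: k = (8592/25)*8; new y = k/12 = 8592/25*8/12 = 5728/25
Final result = 5728/25

5728/25


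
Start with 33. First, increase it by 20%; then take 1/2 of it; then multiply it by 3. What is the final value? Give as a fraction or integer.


Start with 33.
Step 1: Increase by 20%: 33 * 120/100 = 198/5
Step 2: Take 1/2: 198/5 * 1/2 = 99/5
Step 3: Multiply by 3: 99/5 * 3 = 297/5
Final result = 297/5

297/5


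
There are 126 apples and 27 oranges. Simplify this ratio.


Find GCD(126, 27)
GCD = 9
Divide both by 9: 126/9 = 14, 27/9 = 3
Simplified ratio = 14:3

14:3


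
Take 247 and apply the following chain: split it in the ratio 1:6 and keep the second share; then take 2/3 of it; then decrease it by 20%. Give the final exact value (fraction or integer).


Start with 247.
Step 1: Split 1:6, second share = 247 * 6/7 = 1482/7
Step 2: Take 2/3: 1482/7 * 2/3 = 988/7
Step 3: Decrease by 20%: 988/7 * 80/100 = 3952/35
Final result = 3952/35

3952/35


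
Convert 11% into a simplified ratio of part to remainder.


Part = 11%, Remainder = 89%
Ratio = 11:89
GCD(11, 89) = 1
Simplify: 11:89 = 11:89

11:89


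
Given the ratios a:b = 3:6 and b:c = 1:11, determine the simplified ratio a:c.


Given a:b = 3:6 and b:c = 1:11
Make b consistent. Multiply first ratio by 1: a:b = 3:6
Multiply second ratio by 6: b:c = 6:66
Now b = 6 in both, so a:b:c = 3:6:66
Therefore a:c = 3:66
Simplify by GCD: a:c = 1:22

1:22


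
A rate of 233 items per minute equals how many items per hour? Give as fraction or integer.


Converting from per minute to per hour
Rate = 233 items per minute
Multiply by 60: 233 * 60
= 13980 items per hour

13980


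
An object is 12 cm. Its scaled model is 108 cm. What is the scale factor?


Original length = 12 cm
Scaled length = 108 cm
Scale factor = 108 / 12
= 9

9


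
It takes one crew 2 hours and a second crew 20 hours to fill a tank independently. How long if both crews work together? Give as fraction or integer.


Rate of A = 1/2 job per hour
Rate of B = 1/20 job per hour
Combined rate = 1/2 + 1/20
Find common denominator: (20 + 2)/(2*20) = 22/40
Combined rate = 11/20 job per hour
Time together = 1 / (11/20) = 20/11 hours

20/11


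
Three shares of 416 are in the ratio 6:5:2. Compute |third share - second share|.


Total parts = 6 + 5 + 2 = 13
Value per part = 416 / 13 = 32
Shares: 6*32=192, 5*32=160, 2*32=64
Third share = 64, second share = 160
Difference = |64 - 160| = 96

96
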